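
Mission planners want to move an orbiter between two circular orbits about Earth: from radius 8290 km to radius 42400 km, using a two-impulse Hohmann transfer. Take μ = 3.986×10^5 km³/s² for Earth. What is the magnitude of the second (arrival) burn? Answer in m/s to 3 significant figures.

Δv₂ = 1310 m/s

The Hohmann ellipse has a_t = (r₁ + r₂)/2 = 25345 km.
Circular speed at r = 42400 km: v_c = √(μ/r) = 3.0661 km/s.
Transfer-orbit speed at the same r (vis-viva, a = a_t): v_t = √[μ(2/r − 1/a_t)] = 1.7535 km/s.
Δv₂ = |v_t − v_c| = |1.7535 − 3.0661| = 1.313 km/s.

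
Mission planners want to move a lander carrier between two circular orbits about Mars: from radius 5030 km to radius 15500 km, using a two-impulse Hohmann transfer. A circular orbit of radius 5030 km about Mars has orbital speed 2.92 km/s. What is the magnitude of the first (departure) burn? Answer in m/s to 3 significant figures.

Δv₁ = 668 m/s

From the circular-orbit relation v² = μ/r at r = 5030 km: μ = v²r = (2.92)² × 5030 = 42887.8 km³/s².
The Hohmann ellipse has a_t = (r₁ + r₂)/2 = 10265 km.
On the circular orbit at r = 5030 km, v_c = √(μ/r) = 2.9200 km/s.
Transfer-orbit speed at the same r (vis-viva, a = a_t): v_t = √[μ(2/r − 1/a_t)] = 3.5881 km/s.
Δv₁ = |v_t − v_c| = |3.5881 − 2.9200| = 0.6681 km/s.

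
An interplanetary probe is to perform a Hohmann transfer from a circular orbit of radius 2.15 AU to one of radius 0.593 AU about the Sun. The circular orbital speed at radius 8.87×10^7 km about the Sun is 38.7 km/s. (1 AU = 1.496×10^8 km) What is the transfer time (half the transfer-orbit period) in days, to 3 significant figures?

t = 293 days

From the circular-orbit relation v² = μ/r at r = 8.87×10^7 km: μ = v²r = (38.7)² × 8.87×10^7 = 1.32845×10^11 km³/s².
In km: r₁ = 2.15 × 1.496×10^8 = 3.2164×10^8 km; r₂ = 0.593 × 1.496×10^8 = 8.87128×10^7 km.
The Hohmann ellipse has a_t = (r₁ + r₂)/2 = 2.051764×10^8 km.
Half the transfer-orbit period gives t = π√(a_t³/μ) = 2.533×10^7 s.
Converting: 2.533×10^7 s ÷ 86400 s/day = 293 days.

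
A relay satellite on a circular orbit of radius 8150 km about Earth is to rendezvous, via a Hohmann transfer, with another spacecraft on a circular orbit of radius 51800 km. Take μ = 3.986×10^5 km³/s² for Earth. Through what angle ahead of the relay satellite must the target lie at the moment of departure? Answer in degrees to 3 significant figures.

Semi-major axis of the transfer orbit: a_t = (8150 + 51800)/2 = 29975 km.
The half-period of the transfer ellipse is t = π√(a_t³/μ) = 25824 s.
Target angular speed ω₂ = √(μ/r₂³) = 5.3552×10^-5 rad/s.
Angle swept by the target during transfer: ω₂·t = 1.3829 rad = 79.23°.
Arrival is 180° from departure on the ellipse, so φ = 180° − 79.23° = 101°.

φ = 101°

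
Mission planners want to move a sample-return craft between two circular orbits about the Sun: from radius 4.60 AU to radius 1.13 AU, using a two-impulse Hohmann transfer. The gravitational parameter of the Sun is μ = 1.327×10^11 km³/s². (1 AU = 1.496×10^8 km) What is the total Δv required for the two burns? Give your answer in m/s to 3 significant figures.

Δv = 12600 m/s

In km: r₁ = 4.60 × 1.496×10^8 = 6.8816×10^8 km; r₂ = 1.13 × 1.496×10^8 = 1.69048×10^8 km.
Transfer-ellipse semi-major axis a_t = (r₁ + r₂)/2 = (6.8816×10^8 + 1.69048×10^8)/2 = 4.28604×10^8 km.
Circular speed at r₁: v₁ = √(μ/r₁) = √(1.327×10^11/6.8816×10^8) = 13.886 km/s.
Transfer-orbit speed at r₁ (vis-viva equation): v_a = √[μ(2/r₁ − 1/a_t)] = 8.7210 km/s.
First burn Δv₁ = |v_a − v₁| = 5.165 km/s.
Circular speed at r₂: v₂ = √(μ/r₂) = 28.018 km/s.
Transfer-orbit speed at r₂: v_p = √[μ(2/r₂ − 1/a_t)] = 35.502 km/s.
Second burn Δv₂ = |v₂ − v_p| = 7.484 km/s.
Δv = Δv₁ + Δv₂ = 5.165 + 7.484 = 12.65 km/s.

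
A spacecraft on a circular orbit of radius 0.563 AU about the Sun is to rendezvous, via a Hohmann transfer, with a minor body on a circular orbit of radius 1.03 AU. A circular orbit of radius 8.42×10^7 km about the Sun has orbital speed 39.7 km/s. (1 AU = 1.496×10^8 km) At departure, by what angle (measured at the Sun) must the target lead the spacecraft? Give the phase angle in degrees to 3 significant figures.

From the circular-orbit relation v² = μ/r at r = 8.42×10^7 km: μ = v²r = (39.7)² × 8.42×10^7 = 1.32707×10^11 km³/s².
In km: r₁ = 0.563 × 1.496×10^8 = 8.42248×10^7 km; r₂ = 1.03 × 1.496×10^8 = 1.54088×10^8 km.
Semi-major axis of the transfer orbit: a_t = (8.42248×10^7 + 1.54088×10^8)/2 = 1.191564×10^8 km.
Transfer time t = π√(a_t³/μ) = 1.1217×10^7 s.
The target's mean motion on its circular orbit is ω₂ = √(μ/r₂³) = 1.9046×10^-7 rad/s.
Angle swept by the target during transfer: ω₂·t = 2.136 rad = 122.4°.
The spacecraft traverses 180° on the transfer ellipse, so the target must lead by 180° − 122.4° = 57.6°.

φ = 57.6°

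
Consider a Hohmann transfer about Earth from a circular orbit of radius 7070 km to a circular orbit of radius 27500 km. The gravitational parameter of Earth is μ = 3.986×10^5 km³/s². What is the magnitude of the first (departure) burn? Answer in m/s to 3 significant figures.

Δv₁ = 1960 m/s

Transfer-ellipse semi-major axis a_t = (r₁ + r₂)/2 = (7070 + 27500)/2 = 17285 km.
Circular speed at r = 7070 km: v_c = √(μ/r) = 7.509 km/s.
Transfer-orbit speed at the same r (vis-viva, a = a_t): v_t = √[μ(2/r − 1/a_t)] = 9.471 km/s.
Δv₁ = |v_t − v_c| = |9.471 − 7.509| = 1.962 km/s.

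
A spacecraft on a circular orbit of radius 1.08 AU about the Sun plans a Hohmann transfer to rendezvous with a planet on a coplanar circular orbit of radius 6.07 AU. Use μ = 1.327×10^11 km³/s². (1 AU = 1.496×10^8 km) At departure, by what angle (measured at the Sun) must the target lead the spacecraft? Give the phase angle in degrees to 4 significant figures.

φ = 98.64°

In km: r₁ = 1.08 × 1.496×10^8 = 1.61568×10^8 km; r₂ = 6.07 × 1.496×10^8 = 9.08072×10^8 km.
The Hohmann ellipse has a_t = (r₁ + r₂)/2 = 5.3482×10^8 km.
The half-period of the transfer ellipse is t = π√(a_t³/μ) = 1.067×10^8 s.
Target angular speed ω₂ = √(μ/r₂³) = 1.331×10^-8 rad/s.
Angle swept by the target during transfer: ω₂·t = 1.420 rad = 81.36°.
The spacecraft traverses 180° on the transfer ellipse, so the target must lead by 180° − 81.36° = 98.64°.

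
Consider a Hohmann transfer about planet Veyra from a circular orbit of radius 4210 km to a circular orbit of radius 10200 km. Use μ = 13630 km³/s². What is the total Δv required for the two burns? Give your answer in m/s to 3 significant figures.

Δv = 614 m/s

Transfer-ellipse semi-major axis a_t = (r₁ + r₂)/2 = (4210 + 10200)/2 = 7205 km.
Circular speed at r₁: v₁ = √(μ/r₁) = √(13630/4210) = 1.7993 km/s.
On the transfer ellipse at r₁, vis-viva gives v_p = √[μ(2/r₁ − 1/a_t)] = 2.1409 km/s.
First burn Δv₁ = |v_p − v₁| = 0.3416 km/s.
Circular speed at r₂: v₂ = √(μ/r₂) = 1.15597 km/s.
Transfer-orbit speed at r₂: v_a = √[μ(2/r₂ − 1/a_t)] = 0.883633 km/s.
Second burn Δv₂ = |v₂ − v_a| = 0.2723 km/s.
Total Δv = Δv₁ + Δv₂ = 0.6139 km/s.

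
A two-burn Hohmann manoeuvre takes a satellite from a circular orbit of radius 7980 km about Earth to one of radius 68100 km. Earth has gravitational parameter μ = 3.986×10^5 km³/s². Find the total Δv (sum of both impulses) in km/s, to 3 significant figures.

Semi-major axis of the transfer orbit: a_t = (7980 + 68100)/2 = 38040 km.
Circular speed at r₁: v₁ = √(μ/r₁) = √(3.986×10^5/7980) = 7.0675 km/s.
On the transfer ellipse at r₁, v² = μ(2/r − 1/a) gives v_p = √[μ(2/r₁ − 1/a_t)] = 9.4563 km/s.
First burn Δv₁ = |v_p − v₁| = 2.389 km/s.
At r₂, v₂ = √(μ/r₂) = 2.419 km/s.
Transfer-orbit speed at r₂: v_a = √[μ(2/r₂ − 1/a_t)] = 1.108 km/s.
Second burn Δv₂ = |v₂ − v_a| = 1.311 km/s.
Δv = Δv₁ + Δv₂ = 2.389 + 1.311 = 3.700 km/s.

Δv = 3.70 km/s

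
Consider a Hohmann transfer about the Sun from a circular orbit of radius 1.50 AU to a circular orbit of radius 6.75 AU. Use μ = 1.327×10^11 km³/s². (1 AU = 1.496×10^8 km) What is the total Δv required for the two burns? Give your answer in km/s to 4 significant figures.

In km: r₁ = 1.50 × 1.496×10^8 = 2.244×10^8 km; r₂ = 6.75 × 1.496×10^8 = 1.0098×10^9 km.
Semi-major axis of the transfer orbit: a_t = (2.244×10^8 + 1.0098×10^9)/2 = 6.171×10^8 km.
Circular speed at r₁: v₁ = √(μ/r₁) = √(1.327×10^11/2.244×10^8) = 24.32 km/s.
On the transfer ellipse at r₁, vis-viva equation gives v_p = √[μ(2/r₁ − 1/a_t)] = 31.11 km/s.
First burn Δv₁ = |v_p − v₁| = 6.790 km/s.
At r₂, v₂ = √(μ/r₂) = 11.464 km/s.
Transfer-orbit speed at r₂: v_a = √[μ(2/r₂ − 1/a_t)] = 6.9128 km/s.
Second burn Δv₂ = |v₂ − v_a| = 4.551 km/s.
Δv = Δv₁ + Δv₂ = 6.790 + 4.551 = 11.34 km/s.

Δv = 11.34 km/s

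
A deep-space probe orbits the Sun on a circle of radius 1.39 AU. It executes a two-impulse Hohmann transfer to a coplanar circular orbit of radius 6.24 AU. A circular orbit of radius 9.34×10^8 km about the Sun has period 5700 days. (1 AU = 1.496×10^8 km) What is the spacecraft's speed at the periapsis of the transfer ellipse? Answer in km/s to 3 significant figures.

v = 32.3 km/s

From Kepler's third law T² = 4π²r³/μ at r = 9.34×10^8 km, T = 5700 days = 5700 × 86400 s = 4.9248×10^8 s: μ = 4π²r³/T² = 1.32624×10^11 km³/s².
In km: r₁ = 1.39 × 1.496×10^8 = 2.07944×10^8 km; r₂ = 6.24 × 1.496×10^8 = 9.33504×10^8 km.
Transfer-ellipse semi-major axis a_t = (r₁ + r₂)/2 = (2.07944×10^8 + 9.33504×10^8)/2 = 5.70724×10^8 km.
At periapsis, r = 2.07944×10^8 km.
Applying v² = μ(2/r − 1/a_t): v = 32.30 km/s.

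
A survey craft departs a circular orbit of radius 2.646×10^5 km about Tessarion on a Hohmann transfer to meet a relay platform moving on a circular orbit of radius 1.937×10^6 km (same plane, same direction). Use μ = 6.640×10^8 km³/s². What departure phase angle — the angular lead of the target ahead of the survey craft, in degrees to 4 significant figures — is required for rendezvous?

Semi-major axis of the transfer orbit: a_t = (2.646×10^5 + 1.937×10^6)/2 = 1.1008×10^6 km.
Transfer time t = π√(a_t³/μ) = 1.408×10^5 s.
Target angular speed ω₂ = √(μ/r₂³) = 9.558×10^-6 rad/s.
Angle swept by the target during transfer: ω₂·t = 1.346 rad = 77.12°.
The survey craft traverses 180° on the transfer ellipse, so the target must lead by 180° − 77.12° = 102.9°.

φ = 102.9°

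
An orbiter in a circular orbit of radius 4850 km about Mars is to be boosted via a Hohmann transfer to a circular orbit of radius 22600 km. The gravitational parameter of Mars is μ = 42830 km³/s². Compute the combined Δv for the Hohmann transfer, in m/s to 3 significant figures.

Δv = 1400 m/s

Transfer-ellipse semi-major axis a_t = (r₁ + r₂)/2 = (4850 + 22600)/2 = 13725 km.
Circular speed at r₁: v₁ = √(μ/r₁) = √(42830/4850) = 2.9717 km/s.
Transfer-orbit speed at r₁ (vis-viva equation): v_p = √[μ(2/r₁ − 1/a_t)] = 3.8133 km/s.
First burn Δv₁ = |v_p − v₁| = 0.8416 km/s.
Circular speed at r₂: v₂ = √(μ/r₂) = 1.3766 km/s.
Transfer-orbit speed at r₂: v_a = √[μ(2/r₂ − 1/a_t)] = 0.81834 km/s.
Second burn Δv₂ = |v₂ − v_a| = 0.5583 km/s.
Total Δv = Δv₁ + Δv₂ = 1.400 km/s.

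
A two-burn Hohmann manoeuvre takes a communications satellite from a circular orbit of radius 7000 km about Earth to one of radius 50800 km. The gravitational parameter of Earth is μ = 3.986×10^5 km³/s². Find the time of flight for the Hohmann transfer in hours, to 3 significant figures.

t = 6.79 hours

The Hohmann ellipse has a_t = (r₁ + r₂)/2 = 28900 km.
By Kepler's third law the transfer-orbit period is T = 2π√(a_t³/μ), so t = T/2 = 24450 s.
Converting: 24450 s ÷ 3600 s/hour = 6.79 hours.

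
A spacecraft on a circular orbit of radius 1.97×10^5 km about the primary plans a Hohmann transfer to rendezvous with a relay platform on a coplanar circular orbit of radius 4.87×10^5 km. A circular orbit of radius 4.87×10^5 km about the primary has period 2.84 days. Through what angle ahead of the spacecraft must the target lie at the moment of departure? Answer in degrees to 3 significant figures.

φ = 74.1°

From Kepler's third law T² = 4π²r³/μ at r = 4.87×10^5 km, T = 2.84 days = 2.84 × 86400 s = 2.45376×10^5 s: μ = 4π²r³/T² = 7.57325×10^7 km³/s².
Transfer-ellipse semi-major axis a_t = (r₁ + r₂)/2 = (1.970×10^5 + 4.870×10^5)/2 = 3.420×10^5 km.
The half-period of the transfer ellipse is t = π√(a_t³/μ) = 72200 s.
Target angular speed ω₂ = √(μ/r₂³) = 2.561×10^-5 rad/s.
Angle swept by the target during transfer: ω₂·t = 1.849 rad = 105.9°.
Arrival is 180° from departure on the ellipse, so φ = 180° − 105.9° = 74.1°.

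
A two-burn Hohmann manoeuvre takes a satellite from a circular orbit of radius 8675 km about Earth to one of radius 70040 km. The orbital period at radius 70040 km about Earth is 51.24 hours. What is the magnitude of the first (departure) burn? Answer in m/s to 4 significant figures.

Δv₁ = 2264 m/s

From Kepler's third law T² = 4π²r³/μ at r = 70040 km, T = 51.24 hours = 51.24 × 3600 s = 1.84464×10^5 s: μ = 4π²r³/T² = 3.98635×10^5 km³/s².
Semi-major axis of the transfer orbit: a_t = (8675 + 70040)/2 = 39357.5 km.
On the circular orbit at r = 8675 km, v_c = √(μ/r) = 6.779 km/s.
Transfer-orbit speed at the same r (vis-viva, a = a_t): v_t = √[μ(2/r − 1/a_t)] = 9.043 km/s.
Δv₁ = |v_t − v_c| = |9.043 − 6.779| = 2.264 km/s.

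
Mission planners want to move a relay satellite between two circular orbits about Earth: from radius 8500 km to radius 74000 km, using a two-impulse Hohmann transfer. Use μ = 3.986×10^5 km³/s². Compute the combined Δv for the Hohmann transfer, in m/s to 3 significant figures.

Semi-major axis of the transfer orbit: a_t = (8500 + 74000)/2 = 41250 km.
Circular speed at r₁: v₁ = √(μ/r₁) = √(3.986×10^5/8500) = 6.848 km/s.
Transfer-orbit speed at r₁ (v² = μ(2/r − 1/a)): v_p = √[μ(2/r₁ − 1/a_t)] = 9.172 km/s.
First burn Δv₁ = |v_p − v₁| = 2.324 km/s.
Circular speed at r₂: v₂ = √(μ/r₂) = 2.321 km/s.
Transfer-orbit speed at r₂: v_a = √[μ(2/r₂ − 1/a_t)] = 1.054 km/s.
Second burn Δv₂ = |v₂ − v_a| = 1.267 km/s.
Δv = Δv₁ + Δv₂ = 2.324 + 1.267 = 3.591 km/s.

Δv = 3590 m/s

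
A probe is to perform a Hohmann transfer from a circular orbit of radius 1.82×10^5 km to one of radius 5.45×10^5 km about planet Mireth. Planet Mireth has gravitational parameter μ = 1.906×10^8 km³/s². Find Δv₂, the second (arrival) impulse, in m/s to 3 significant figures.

Δv₂ = 5470 m/s

Transfer-ellipse semi-major axis a_t = (r₁ + r₂)/2 = (1.820×10^5 + 5.450×10^5)/2 = 3.635×10^5 km.
On the circular orbit at r = 5.450×10^5 km, v_c = √(μ/r) = 18.701 km/s.
Transfer-orbit speed at the same r (vis-viva, a = a_t): v_t = √[μ(2/r − 1/a_t)] = 13.233 km/s.
Δv₂ = |v_t − v_c| = |13.233 − 18.701| = 5.468 km/s.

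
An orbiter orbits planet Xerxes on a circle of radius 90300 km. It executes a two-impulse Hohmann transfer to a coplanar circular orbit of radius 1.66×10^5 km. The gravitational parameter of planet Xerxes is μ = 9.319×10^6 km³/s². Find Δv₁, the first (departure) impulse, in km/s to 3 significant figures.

Semi-major axis of the transfer orbit: a_t = (90300 + 1.660×10^5)/2 = 1.2815×10^5 km.
Circular speed at r = 90300 km: v_c = √(μ/r) = 10.159 km/s.
Transfer-orbit speed at the same r (vis-viva, a = a_t): v_t = √[μ(2/r − 1/a_t)] = 11.562 km/s.
Δv₁ = |v_t − v_c| = |11.562 − 10.159| = 1.403 km/s.

Δv₁ = 1.40 km/s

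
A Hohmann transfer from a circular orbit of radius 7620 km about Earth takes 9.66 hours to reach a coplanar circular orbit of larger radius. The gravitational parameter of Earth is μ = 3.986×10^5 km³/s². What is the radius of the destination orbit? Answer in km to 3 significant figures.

r₂ = 65500 km

Transfer time t = 9.66 hours = 34776 s, and t = π√(a_t³/μ).
So a_t = (μ t²/π²)^(1/3) = (3.986×10^5 × (34776)² / π²)^(1/3) = 36554 km.
Since a_t = (r₁ + r₂)/2, r₂ = 2a_t − r₁ = 2×36554 − 7620 = 65488 km.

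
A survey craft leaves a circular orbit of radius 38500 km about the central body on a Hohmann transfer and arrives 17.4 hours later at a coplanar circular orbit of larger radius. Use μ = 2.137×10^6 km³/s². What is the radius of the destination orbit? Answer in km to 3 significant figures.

Transfer time t = 17.4 hours = 62640 s, and t = π√(a_t³/μ).
So a_t = (μ t²/π²)^(1/3) = (2.137×10^6 × (62640)² / π²)^(1/3) = 94712 km.
Since a_t = (r₁ + r₂)/2, r₂ = 2a_t − r₁ = 2×94712 − 38500 = 1.50924×10^5 km.

r₂ = 1.51×10^5 km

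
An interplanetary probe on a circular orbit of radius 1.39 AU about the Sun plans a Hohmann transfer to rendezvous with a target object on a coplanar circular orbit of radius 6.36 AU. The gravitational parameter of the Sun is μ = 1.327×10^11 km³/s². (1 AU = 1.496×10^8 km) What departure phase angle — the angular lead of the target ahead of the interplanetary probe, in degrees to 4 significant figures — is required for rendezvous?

In km: r₁ = 1.39 × 1.496×10^8 = 2.07944×10^8 km; r₂ = 6.36 × 1.496×10^8 = 9.51456×10^8 km.
Transfer-ellipse semi-major axis a_t = (r₁ + r₂)/2 = (2.07944×10^8 + 9.51456×10^8)/2 = 5.797×10^8 km.
Transfer time t = π√(a_t³/μ) = 1.204×10^8 s.
The target's mean motion on its circular orbit is ω₂ = √(μ/r₂³) = 1.241×10^-8 rad/s.
Angle swept by the target during transfer: ω₂·t = 1.494 rad = 85.60°.
Arrival is 180° from departure on the ellipse, so φ = 180° − 85.60° = 94.40°.

φ = 94.40°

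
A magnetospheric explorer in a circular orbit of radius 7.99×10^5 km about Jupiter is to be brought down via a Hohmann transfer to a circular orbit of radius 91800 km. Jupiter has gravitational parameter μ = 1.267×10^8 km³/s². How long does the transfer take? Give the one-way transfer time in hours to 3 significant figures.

Transfer-ellipse semi-major axis a_t = (r₁ + r₂)/2 = (7.990×10^5 + 91800)/2 = 4.454×10^5 km.
By Kepler's third law the transfer-orbit period is T = 2π√(a_t³/μ), so t = T/2 = 82960 s.
Converting: 82960 s ÷ 3600 s/hour = 23.0 hours.

t = 23.0 hours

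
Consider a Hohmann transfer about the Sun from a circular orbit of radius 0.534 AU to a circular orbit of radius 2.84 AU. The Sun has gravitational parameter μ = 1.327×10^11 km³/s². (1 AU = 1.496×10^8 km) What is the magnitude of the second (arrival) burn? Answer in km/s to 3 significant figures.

Δv₂ = 7.73 km/s

In km: r₁ = 0.534 × 1.496×10^8 = 7.98864×10^7 km; r₂ = 2.84 × 1.496×10^8 = 4.24864×10^8 km.
Semi-major axis of the transfer orbit: a_t = (7.98864×10^7 + 4.24864×10^8)/2 = 2.523752×10^8 km.
On the circular orbit at r = 4.24864×10^8 km, v_c = √(μ/r) = 17.673 km/s.
Vis-viva on the transfer ellipse at r = 4.24864×10^8 km gives v_t = √[μ(2/r − 1/a_t)] = 9.9431 km/s.
Δv₂ = |v_t − v_c| = |9.9431 − 17.673| = 7.730 km/s.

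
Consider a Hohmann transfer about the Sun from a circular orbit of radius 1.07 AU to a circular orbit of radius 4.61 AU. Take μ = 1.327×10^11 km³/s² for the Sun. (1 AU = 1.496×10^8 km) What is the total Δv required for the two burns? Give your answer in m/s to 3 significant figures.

In km: r₁ = 1.07 × 1.496×10^8 = 1.60072×10^8 km; r₂ = 4.61 × 1.496×10^8 = 6.89656×10^8 km.
Transfer-ellipse semi-major axis a_t = (r₁ + r₂)/2 = (1.60072×10^8 + 6.89656×10^8)/2 = 4.24864×10^8 km.
At r₁ the circular-orbit speed is v₁ = √(μ/r₁) = 28.792 km/s.
On the transfer ellipse at r₁, vis-viva equation gives v_p = √[μ(2/r₁ − 1/a_t)] = 36.683 km/s.
First burn Δv₁ = |v_p − v₁| = 7.891 km/s.
Circular speed at r₂: v₂ = √(μ/r₂) = 13.871 km/s.
Transfer-orbit speed at r₂: v_a = √[μ(2/r₂ − 1/a_t)] = 8.5144 km/s.
Second burn Δv₂ = |v₂ − v_a| = 5.357 km/s.
Δv = Δv₁ + Δv₂ = 7.891 + 5.357 = 13.25 km/s.

Δv = 13200 m/s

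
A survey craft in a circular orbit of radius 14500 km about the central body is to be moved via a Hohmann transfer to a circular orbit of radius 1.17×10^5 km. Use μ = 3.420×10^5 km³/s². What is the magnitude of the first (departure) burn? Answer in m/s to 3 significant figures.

Δv₁ = 1620 m/s

The Hohmann ellipse has a_t = (r₁ + r₂)/2 = 65750 km.
Circular speed at r = 14500 km: v_c = √(μ/r) = 4.8566 km/s.
Transfer-orbit speed at the same r (vis-viva, a = a_t): v_t = √[μ(2/r − 1/a_t)] = 6.4785 km/s.
Δv₁ = |v_t − v_c| = |6.4785 − 4.8566| = 1.622 km/s.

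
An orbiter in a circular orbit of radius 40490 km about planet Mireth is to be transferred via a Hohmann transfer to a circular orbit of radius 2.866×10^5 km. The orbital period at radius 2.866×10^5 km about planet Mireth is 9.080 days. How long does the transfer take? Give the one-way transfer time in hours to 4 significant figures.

From Kepler's third law T² = 4π²r³/μ at r = 2.866×10^5 km, T = 9.080 days = 9.080 × 86400 s = 7.84512×10^5 s: μ = 4π²r³/T² = 1.51004×10^6 km³/s².
The Hohmann ellipse has a_t = (r₁ + r₂)/2 = 1.63545×10^5 km.
Half the transfer-orbit period gives t = π√(a_t³/μ) = 1.691×10^5 s.
Converting: 1.691×10^5 s ÷ 3600 s/hour = 46.97 hours.

t = 46.97 hours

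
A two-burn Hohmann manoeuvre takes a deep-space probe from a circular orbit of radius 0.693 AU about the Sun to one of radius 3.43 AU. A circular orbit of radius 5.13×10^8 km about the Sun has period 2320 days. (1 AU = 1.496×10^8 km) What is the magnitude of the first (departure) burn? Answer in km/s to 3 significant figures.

From Kepler's third law T² = 4π²r³/μ at r = 5.13×10^8 km, T = 2320 days = 2320 × 86400 s = 2.00448×10^8 s: μ = 4π²r³/T² = 1.32650×10^11 km³/s².
In km: r₁ = 0.693 × 1.496×10^8 = 1.036728×10^8 km; r₂ = 3.43 × 1.496×10^8 = 5.13128×10^8 km.
Semi-major axis of the transfer orbit: a_t = (1.036728×10^8 + 5.13128×10^8)/2 = 3.084004×10^8 km.
On the circular orbit at r = 1.036728×10^8 km, v_c = √(μ/r) = 35.77 km/s.
Transfer-orbit speed at the same r (vis-viva, a = a_t): v_t = √[μ(2/r − 1/a_t)] = 46.14 km/s.
Δv₁ = |v_t − v_c| = |46.14 − 35.77| = 10.37 km/s.

Δv₁ = 10.4 km/s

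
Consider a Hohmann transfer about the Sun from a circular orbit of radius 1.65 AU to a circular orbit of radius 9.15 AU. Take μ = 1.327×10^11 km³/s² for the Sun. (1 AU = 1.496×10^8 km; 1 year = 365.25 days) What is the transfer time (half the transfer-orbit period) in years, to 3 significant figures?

t = 6.27 years

In km: r₁ = 1.65 × 1.496×10^8 = 2.4684×10^8 km; r₂ = 9.15 × 1.496×10^8 = 1.36884×10^9 km.
Transfer-ellipse semi-major axis a_t = (r₁ + r₂)/2 = (2.4684×10^8 + 1.36884×10^9)/2 = 8.0784×10^8 km.
Transfer time t = π√(a_t³/μ) = π√((8.0784×10^8)³ / 1.327×10^11) = 1.980×10^8 s.
Converting: 1.980×10^8 s ÷ 3.15576×10^7 s/year (365.25 × 86400) = 6.27 years.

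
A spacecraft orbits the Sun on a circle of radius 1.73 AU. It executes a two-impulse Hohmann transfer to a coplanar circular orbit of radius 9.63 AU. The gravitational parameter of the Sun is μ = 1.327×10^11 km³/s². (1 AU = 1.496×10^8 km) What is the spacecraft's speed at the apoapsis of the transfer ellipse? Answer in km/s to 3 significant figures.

v = 5.30 km/s

In km: r₁ = 1.73 × 1.496×10^8 = 2.58808×10^8 km; r₂ = 9.63 × 1.496×10^8 = 1.440648×10^9 km.
Semi-major axis of the transfer orbit: a_t = (2.58808×10^8 + 1.440648×10^9)/2 = 8.49728×10^8 km.
At apoapsis, r = 1.440648×10^9 km.
From the vis-viva equation, v = √[μ(2/r − 1/a_t)] = 5.297 km/s.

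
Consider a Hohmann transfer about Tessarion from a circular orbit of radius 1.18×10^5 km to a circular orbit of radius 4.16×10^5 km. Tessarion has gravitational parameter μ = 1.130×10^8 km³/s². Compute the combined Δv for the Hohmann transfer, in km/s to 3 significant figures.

Transfer-ellipse semi-major axis a_t = (r₁ + r₂)/2 = (1.180×10^5 + 4.160×10^5)/2 = 2.670×10^5 km.
Circular speed at r₁: v₁ = √(μ/r₁) = √(1.130×10^8/1.180×10^5) = 30.946 km/s.
Transfer-orbit speed at r₁ (v² = μ(2/r − 1/a)): v_p = √[μ(2/r₁ − 1/a_t)] = 38.627 km/s.
First burn Δv₁ = |v_p − v₁| = 7.681 km/s.
Circular speed at r₂: v₂ = √(μ/r₂) = 16.4813 km/s.
Transfer-orbit speed at r₂: v_a = √[μ(2/r₂ − 1/a_t)] = 10.9567 km/s.
Second burn Δv₂ = |v₂ − v_a| = 5.525 km/s.
Total Δv = Δv₁ + Δv₂ = 13.21 km/s.

Δv = 13.2 km/s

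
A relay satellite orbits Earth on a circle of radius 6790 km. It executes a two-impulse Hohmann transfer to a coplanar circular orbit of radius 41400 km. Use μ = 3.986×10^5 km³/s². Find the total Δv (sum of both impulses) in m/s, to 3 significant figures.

Transfer-ellipse semi-major axis a_t = (r₁ + r₂)/2 = (6790 + 41400)/2 = 24095 km.
Circular speed at r₁: v₁ = √(μ/r₁) = √(3.986×10^5/6790) = 7.6619 km/s.
Transfer-orbit speed at r₁ (vis-viva): v_p = √[μ(2/r₁ − 1/a_t)] = 10.043 km/s.
First burn Δv₁ = |v_p − v₁| = 2.381 km/s.
At r₂, v₂ = √(μ/r₂) = 3.103 km/s.
Transfer-orbit speed at r₂: v_a = √[μ(2/r₂ − 1/a_t)] = 1.647 km/s.
Second burn Δv₂ = |v₂ − v_a| = 1.456 km/s.
Total Δv = Δv₁ + Δv₂ = 3.837 km/s.

Δv = 3840 m/s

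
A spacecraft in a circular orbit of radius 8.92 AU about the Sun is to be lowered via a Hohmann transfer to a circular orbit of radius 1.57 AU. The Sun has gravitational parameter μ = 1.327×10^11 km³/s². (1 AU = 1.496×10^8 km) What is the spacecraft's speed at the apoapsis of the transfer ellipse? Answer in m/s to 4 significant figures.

v = 5456 m/s

In km: r₁ = 8.92 × 1.496×10^8 = 1.334432×10^9 km; r₂ = 1.57 × 1.496×10^8 = 2.34872×10^8 km.
The Hohmann ellipse has a_t = (r₁ + r₂)/2 = 7.84652×10^8 km.
At apoapsis, r = 1.334432×10^9 km.
From the vis-viva equation, v = √[μ(2/r − 1/a_t)] = 5.456 km/s.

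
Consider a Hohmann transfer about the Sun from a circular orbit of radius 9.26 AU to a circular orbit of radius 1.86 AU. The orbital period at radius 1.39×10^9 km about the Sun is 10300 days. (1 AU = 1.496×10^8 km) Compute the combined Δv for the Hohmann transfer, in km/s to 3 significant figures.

From Kepler's third law T² = 4π²r³/μ at r = 1.39×10^9 km, T = 10300 days = 10300 × 86400 s = 8.8992×10^8 s: μ = 4π²r³/T² = 1.33876×10^11 km³/s².
In km: r₁ = 9.26 × 1.496×10^8 = 1.385296×10^9 km; r₂ = 1.86 × 1.496×10^8 = 2.78256×10^8 km.
Semi-major axis of the transfer orbit: a_t = (1.385296×10^9 + 2.78256×10^8)/2 = 8.31776×10^8 km.
At r₁ the circular-orbit speed is v₁ = √(μ/r₁) = 9.831 km/s.
Transfer-orbit speed at r₁ (vis-viva): v_a = √[μ(2/r₁ − 1/a_t)] = 5.686 km/s.
First burn Δv₁ = |v_a − v₁| = 4.145 km/s.
At r₂, v₂ = √(μ/r₂) = 21.9346 km/s.
Transfer-orbit speed at r₂: v_p = √[μ(2/r₂ − 1/a_t)] = 28.3072 km/s.
Second burn Δv₂ = |v₂ − v_p| = 6.373 km/s.
Δv = Δv₁ + Δv₂ = 4.145 + 6.373 = 10.52 km/s.

Δv = 10.5 km/s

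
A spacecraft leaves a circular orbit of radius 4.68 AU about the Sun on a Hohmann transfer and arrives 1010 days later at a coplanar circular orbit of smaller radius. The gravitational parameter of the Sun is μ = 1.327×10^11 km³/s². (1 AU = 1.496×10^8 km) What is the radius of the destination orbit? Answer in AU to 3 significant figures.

In km: r₁ = 4.68 × 1.496×10^8 = 7.00128×10^8 km.
Transfer time t = 1010 days = 8.7264×10^7 s, and t = π√(a_t³/μ).
So a_t = (μ t²/π²)^(1/3) = (1.327×10^11 × (8.7264×10^7)² / π²)^(1/3) = 4.6782×10^8 km.
Since a_t = (r₁ + r₂)/2, r₂ = 2a_t − r₁ = 2×4.6782×10^8 − 7.00128×10^8 = 2.35512×10^8 km.
In AU: r₂ = 2.35512×10^8 / 1.496×10^8 = 1.57 AU.

r₂ = 1.57 AU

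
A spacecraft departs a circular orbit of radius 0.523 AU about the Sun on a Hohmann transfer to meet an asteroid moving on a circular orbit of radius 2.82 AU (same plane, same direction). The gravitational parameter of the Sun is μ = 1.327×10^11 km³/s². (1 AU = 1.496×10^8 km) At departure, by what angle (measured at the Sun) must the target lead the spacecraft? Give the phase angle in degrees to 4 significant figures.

φ = 97.86°

In km: r₁ = 0.523 × 1.496×10^8 = 7.82408×10^7 km; r₂ = 2.82 × 1.496×10^8 = 4.21872×10^8 km.
The Hohmann ellipse has a_t = (r₁ + r₂)/2 = 2.500564×10^8 km.
The half-period of the transfer ellipse is t = π√(a_t³/μ) = 3.410×10^7 s.
Target angular speed ω₂ = √(μ/r₂³) = 4.204×10^-8 rad/s.
Angle swept by the target during transfer: ω₂·t = 1.4336 rad = 82.14°.
The spacecraft traverses 180° on the transfer ellipse, so the target must lead by 180° − 82.14° = 97.86°.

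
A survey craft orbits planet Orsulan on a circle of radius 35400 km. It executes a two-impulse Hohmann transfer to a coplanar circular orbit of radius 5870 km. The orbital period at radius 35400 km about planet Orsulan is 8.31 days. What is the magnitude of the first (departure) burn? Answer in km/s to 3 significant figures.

From Kepler's third law T² = 4π²r³/μ at r = 35400 km, T = 8.31 days = 8.31 × 86400 s = 7.17984×10^5 s: μ = 4π²r³/T² = 3397.35 km³/s².
Transfer-ellipse semi-major axis a_t = (r₁ + r₂)/2 = (35400 + 5870)/2 = 20635 km.
On the circular orbit at r = 35400 km, v_c = √(μ/r) = 0.3098 km/s.
Vis-viva on the transfer ellipse at r = 35400 km gives v_t = √[μ(2/r − 1/a_t)] = 0.1652 km/s.
Δv₁ = |v_t − v_c| = |0.1652 − 0.3098| = 0.1446 km/s.

Δv₁ = 0.145 km/s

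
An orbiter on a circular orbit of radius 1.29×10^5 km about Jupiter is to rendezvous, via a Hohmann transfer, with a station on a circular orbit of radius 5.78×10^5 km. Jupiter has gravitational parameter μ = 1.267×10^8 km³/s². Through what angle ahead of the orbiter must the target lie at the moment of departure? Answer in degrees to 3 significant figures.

Transfer-ellipse semi-major axis a_t = (r₁ + r₂)/2 = (1.290×10^5 + 5.780×10^5)/2 = 3.535×10^5 km.
The half-period of the transfer ellipse is t = π√(a_t³/μ) = 58660 s.
The target's mean motion on its circular orbit is ω₂ = √(μ/r₂³) = 2.5615×10^-5 rad/s.
Angle swept by the target during transfer: ω₂·t = 1.5026 rad = 86.09°.
The orbiter traverses 180° on the transfer ellipse, so the target must lead by 180° − 86.09° = 93.9°.

φ = 93.9°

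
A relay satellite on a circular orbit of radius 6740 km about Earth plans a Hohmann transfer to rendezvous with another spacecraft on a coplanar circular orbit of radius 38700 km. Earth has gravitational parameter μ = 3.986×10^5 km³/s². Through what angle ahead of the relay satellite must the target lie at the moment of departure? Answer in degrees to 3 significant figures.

The Hohmann ellipse has a_t = (r₁ + r₂)/2 = 22720 km.
Transfer time t = π√(a_t³/μ) = 17041 s.
The target's mean motion on its circular orbit is ω₂ = √(μ/r₂³) = 8.2928×10^-5 rad/s.
Angle swept by the target during transfer: ω₂·t = 1.4132 rad = 80.97°.
Arrival is 180° from departure on the ellipse, so φ = 180° − 80.97° = 99.0°.

φ = 99.0°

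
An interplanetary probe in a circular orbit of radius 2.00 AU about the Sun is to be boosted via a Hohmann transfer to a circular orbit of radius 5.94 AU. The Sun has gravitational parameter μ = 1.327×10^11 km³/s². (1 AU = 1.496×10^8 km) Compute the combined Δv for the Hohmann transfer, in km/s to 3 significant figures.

In km: r₁ = 2.00 × 1.496×10^8 = 2.992×10^8 km; r₂ = 5.94 × 1.496×10^8 = 8.88624×10^8 km.
Transfer-ellipse semi-major axis a_t = (r₁ + r₂)/2 = (2.992×10^8 + 8.88624×10^8)/2 = 5.93912×10^8 km.
At r₁ the circular-orbit speed is v₁ = √(μ/r₁) = 21.0598 km/s.
On the transfer ellipse at r₁, vis-viva equation gives v_p = √[μ(2/r₁ − 1/a_t)] = 25.7604 km/s.
First burn Δv₁ = |v_p − v₁| = 4.7006 km/s.
Circular speed at r₂: v₂ = √(μ/r₂) = 12.2201 km/s.
Transfer-orbit speed at r₂: v_a = √[μ(2/r₂ − 1/a_t)] = 8.67354 km/s.
Second burn Δv₂ = |v₂ − v_a| = 3.5466 km/s.
Δv = Δv₁ + Δv₂ = 4.7006 + 3.5466 = 8.247 km/s.

Δv = 8.25 km/s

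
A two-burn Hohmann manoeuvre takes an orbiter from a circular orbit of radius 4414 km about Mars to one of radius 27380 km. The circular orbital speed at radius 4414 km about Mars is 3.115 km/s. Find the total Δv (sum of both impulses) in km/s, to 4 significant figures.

From the circular-orbit relation v² = μ/r at r = 4414 km: μ = v²r = (3.115)² × 4414 = 42830.0 km³/s².
The Hohmann ellipse has a_t = (r₁ + r₂)/2 = 15897 km.
Circular speed at r₁: v₁ = √(μ/r₁) = √(42830.0/4414) = 3.1150 km/s.
Transfer-orbit speed at r₁ (v² = μ(2/r − 1/a)): v_p = √[μ(2/r₁ − 1/a_t)] = 4.0881 km/s.
First burn Δv₁ = |v_p − v₁| = 0.9731 km/s.
Circular speed at r₂: v₂ = √(μ/r₂) = 1.25071 km/s.
Transfer-orbit speed at r₂: v_a = √[μ(2/r₂ − 1/a_t)] = 0.659047 km/s.
Second burn Δv₂ = |v₂ − v_a| = 0.5917 km/s.
Total Δv = Δv₁ + Δv₂ = 1.565 km/s.

Δv = 1.565 km/s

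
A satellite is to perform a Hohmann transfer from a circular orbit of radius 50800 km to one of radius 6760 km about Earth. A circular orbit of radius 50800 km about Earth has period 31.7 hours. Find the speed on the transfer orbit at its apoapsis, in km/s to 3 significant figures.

From Kepler's third law T² = 4π²r³/μ at r = 50800 km, T = 31.7 hours = 31.7 × 3600 s = 1.1412×10^5 s: μ = 4π²r³/T² = 3.97400×10^5 km³/s².
Semi-major axis of the transfer orbit: a_t = (50800 + 6760)/2 = 28780 km.
At apoapsis, r = 50800 km.
Applying v² = μ(2/r − 1/a_t): v = 1.356 km/s.

v = 1.36 km/s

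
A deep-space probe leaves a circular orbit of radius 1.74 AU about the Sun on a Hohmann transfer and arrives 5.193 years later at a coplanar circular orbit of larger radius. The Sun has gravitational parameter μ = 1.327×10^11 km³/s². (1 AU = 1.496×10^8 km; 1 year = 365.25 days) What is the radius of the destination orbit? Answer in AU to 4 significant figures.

In km: r₁ = 1.74 × 1.496×10^8 = 2.60304×10^8 km.
Transfer time t = 5.193 years × 365.25 × 86400 s = 1.638786168×10^8 s, and t = π√(a_t³/μ).
So a_t = (μ t²/π²)^(1/3) = (1.327×10^11 × (1.638786168×10^8)² / π²)^(1/3) = 7.1210×10^8 km.
Since a_t = (r₁ + r₂)/2, r₂ = 2a_t − r₁ = 2×7.1210×10^8 − 2.60304×10^8 = 1.163896×10^9 km.
In AU: r₂ = 1.163896×10^9 / 1.496×10^8 = 7.780 AU.

r₂ = 7.780 AU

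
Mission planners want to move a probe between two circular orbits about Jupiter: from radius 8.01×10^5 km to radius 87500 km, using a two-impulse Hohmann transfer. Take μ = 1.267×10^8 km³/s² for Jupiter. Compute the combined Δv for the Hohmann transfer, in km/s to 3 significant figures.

Semi-major axis of the transfer orbit: a_t = (8.010×10^5 + 87500)/2 = 4.4425×10^5 km.
Circular speed at r₁: v₁ = √(μ/r₁) = √(1.267×10^8/8.010×10^5) = 12.57685 km/s.
On the transfer ellipse at r₁, vis-viva equation gives v_a = √[μ(2/r₁ − 1/a_t)] = 5.581647 km/s.
First burn Δv₁ = |v_a − v₁| = 6.9952 km/s.
At r₂, v₂ = √(μ/r₂) = 38.053 km/s.
Transfer-orbit speed at r₂: v_p = √[μ(2/r₂ − 1/a_t)] = 51.096 km/s.
Second burn Δv₂ = |v₂ − v_p| = 13.043 km/s.
Δv = Δv₁ + Δv₂ = 6.9952 + 13.043 = 20.04 km/s.

Δv = 20.0 km/s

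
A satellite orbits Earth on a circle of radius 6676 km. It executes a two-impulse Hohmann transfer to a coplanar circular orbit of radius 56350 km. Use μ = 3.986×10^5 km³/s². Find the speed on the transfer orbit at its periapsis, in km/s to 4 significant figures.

Semi-major axis of the transfer orbit: a_t = (6676 + 56350)/2 = 31513 km.
At periapsis, r = 6676 km.
Vis-viva: v = √[μ(2/r − 1/a_t)] = √[3.986×10^5 × (2/6676 − 1/31513)] = 10.33 km/s.

v = 10.33 km/s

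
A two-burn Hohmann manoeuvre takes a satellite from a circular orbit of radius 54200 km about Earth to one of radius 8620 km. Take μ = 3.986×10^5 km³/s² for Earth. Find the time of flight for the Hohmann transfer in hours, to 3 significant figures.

t = 7.69 hours

The Hohmann ellipse has a_t = (r₁ + r₂)/2 = 31410 km.
Half the transfer-orbit period gives t = π√(a_t³/μ) = 27700 s.
Converting: 27700 s ÷ 3600 s/hour = 7.69 hours.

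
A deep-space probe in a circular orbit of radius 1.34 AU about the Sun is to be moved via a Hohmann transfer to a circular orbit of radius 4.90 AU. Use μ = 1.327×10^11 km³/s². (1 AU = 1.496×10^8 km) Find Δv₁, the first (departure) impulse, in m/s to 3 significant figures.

Δv₁ = 6510 m/s

In km: r₁ = 1.34 × 1.496×10^8 = 2.00464×10^8 km; r₂ = 4.90 × 1.496×10^8 = 7.3304×10^8 km.
The Hohmann ellipse has a_t = (r₁ + r₂)/2 = 4.66752×10^8 km.
Circular speed at r = 2.00464×10^8 km: v_c = √(μ/r) = 25.72867 km/s.
Transfer-orbit speed at the same r (vis-viva, a = a_t): v_t = √[μ(2/r − 1/a_t)] = 32.24319 km/s.
Δv₁ = |v_t − v_c| = |32.24319 − 25.72867| = 6.515 km/s.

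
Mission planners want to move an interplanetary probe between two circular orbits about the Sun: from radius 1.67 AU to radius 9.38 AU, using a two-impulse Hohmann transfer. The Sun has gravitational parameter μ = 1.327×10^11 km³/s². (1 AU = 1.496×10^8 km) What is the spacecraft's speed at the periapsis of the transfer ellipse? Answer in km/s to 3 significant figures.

v = 30.0 km/s

In km: r₁ = 1.67 × 1.496×10^8 = 2.49832×10^8 km; r₂ = 9.38 × 1.496×10^8 = 1.403248×10^9 km.
Transfer-ellipse semi-major axis a_t = (r₁ + r₂)/2 = (2.49832×10^8 + 1.403248×10^9)/2 = 8.2654×10^8 km.
At periapsis, r = 2.49832×10^8 km.
Vis-viva: v = √[μ(2/r − 1/a_t)] = √[1.327×10^11 × (2/2.49832×10^8 − 1/8.2654×10^8)] = 30.03 km/s.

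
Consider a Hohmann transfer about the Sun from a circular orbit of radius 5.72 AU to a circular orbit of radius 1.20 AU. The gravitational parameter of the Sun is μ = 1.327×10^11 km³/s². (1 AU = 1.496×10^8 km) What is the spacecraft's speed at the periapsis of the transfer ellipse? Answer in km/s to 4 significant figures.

v = 34.96 km/s

In km: r₁ = 5.72 × 1.496×10^8 = 8.55712×10^8 km; r₂ = 1.20 × 1.496×10^8 = 1.7952×10^8 km.
Transfer-ellipse semi-major axis a_t = (r₁ + r₂)/2 = (8.55712×10^8 + 1.7952×10^8)/2 = 5.17616×10^8 km.
At periapsis, r = 1.7952×10^8 km.
From the vis-viva equation, v = √[μ(2/r − 1/a_t)] = 34.96 km/s.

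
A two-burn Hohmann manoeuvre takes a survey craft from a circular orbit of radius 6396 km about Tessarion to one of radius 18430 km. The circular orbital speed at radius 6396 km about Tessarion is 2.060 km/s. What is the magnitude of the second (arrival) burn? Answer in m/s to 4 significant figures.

Δv₂ = 342.4 m/s

From the circular-orbit relation v² = μ/r at r = 6396 km: μ = v²r = (2.060)² × 6396 = 27142.1 km³/s².
The Hohmann ellipse has a_t = (r₁ + r₂)/2 = 12413 km.
On the circular orbit at r = 18430 km, v_c = √(μ/r) = 1.21355 km/s.
Vis-viva on the transfer ellipse at r = 18430 km gives v_t = √[μ(2/r − 1/a_t)] = 0.871113 km/s.
Δv₂ = |v_t − v_c| = |0.871113 − 1.21355| = 0.3424 km/s.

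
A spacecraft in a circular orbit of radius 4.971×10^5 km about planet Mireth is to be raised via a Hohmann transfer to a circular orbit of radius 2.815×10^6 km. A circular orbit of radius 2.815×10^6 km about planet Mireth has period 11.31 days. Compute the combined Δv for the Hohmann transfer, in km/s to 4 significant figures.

From Kepler's third law T² = 4π²r³/μ at r = 2.815×10^6 km, T = 11.31 days = 11.31 × 86400 s = 9.77184×10^5 s: μ = 4π²r³/T² = 9.22236×10^8 km³/s².
Transfer-ellipse semi-major axis a_t = (r₁ + r₂)/2 = (4.971×10^5 + 2.815×10^6)/2 = 1.65605×10^6 km.
Circular speed at r₁: v₁ = √(μ/r₁) = √(9.22236×10^8/4.971×10^5) = 43.0724 km/s.
On the transfer ellipse at r₁, v² = μ(2/r − 1/a) gives v_p = √[μ(2/r₁ − 1/a_t)] = 56.1567 km/s.
First burn Δv₁ = |v_p − v₁| = 13.084 km/s.
At r₂, v₂ = √(μ/r₂) = 18.1001 km/s.
Transfer-orbit speed at r₂: v_a = √[μ(2/r₂ − 1/a_t)] = 9.91670 km/s.
Second burn Δv₂ = |v₂ − v_a| = 8.1834 km/s.
Total Δv = Δv₁ + Δv₂ = 21.27 km/s.

Δv = 21.27 km/s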